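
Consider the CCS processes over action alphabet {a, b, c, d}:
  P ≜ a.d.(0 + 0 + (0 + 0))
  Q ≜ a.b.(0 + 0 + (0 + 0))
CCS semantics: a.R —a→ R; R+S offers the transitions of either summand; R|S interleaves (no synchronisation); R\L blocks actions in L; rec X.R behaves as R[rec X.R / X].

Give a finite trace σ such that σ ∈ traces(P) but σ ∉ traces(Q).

ad

P's transition system — 3 states:
  u0 = a.d.(0 + 0 + (0 + 0)) | ··a··> u1
  u1 = d.(0 + 0 + (0 + 0)) | ··d··> u2
  u2 = 0 + 0 + (0 + 0) | ·
Q's transition system — 3 states:
  v0 = a.b.(0 + 0 + (0 + 0)) | ··a··> v1
  v1 = b.(0 + 0 + (0 + 0)) | ··b··> v2
  v2 = 0 + 0 + (0 + 0) | ·
Trace ⟨ad⟩ through P, begin at {u0}:
  after a @ step 1: {u1}
  after d @ step 2: {u2}
  — P admits the full trace.
Trace ⟨ad⟩ through Q, begin at {v0}:
  after a @ step 1: {v1}
  after d @ step 2: no successor for Q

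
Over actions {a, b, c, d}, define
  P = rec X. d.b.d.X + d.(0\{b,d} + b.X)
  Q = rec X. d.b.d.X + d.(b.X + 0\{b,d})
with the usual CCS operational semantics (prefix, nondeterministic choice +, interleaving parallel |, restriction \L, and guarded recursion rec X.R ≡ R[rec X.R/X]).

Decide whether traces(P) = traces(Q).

Reachable graph of P (4 states):
  u0 = rec X. d.b.d.X + d.(0\{b,d} + b.X) → =d=> u1, =d=> u2
  u1 = 0\{b,d} + b.(rec X. d.b.d.X + d.(0\{b,d} + b.X)) → =b=> u0
  u2 = b.d.(rec X. d.b.d.X + d.(0\{b,d} + b.X)) → =b=> u3
  u3 = d.(rec X. d.b.d.X + d.(0\{b,d} + b.X)) → =d=> u0
Reachable graph of Q (4 states):
  v0 = rec X. d.b.d.X + d.(b.X + 0\{b,d}) → =d=> v1, =d=> v2
  v1 = b.(rec X. d.b.d.X + d.(b.X + 0\{b,d})) + 0\{b,d} → =b=> v0
  v2 = b.d.(rec X. d.b.d.X + d.(b.X + 0\{b,d})) → =b=> v3
  v3 = d.(rec X. d.b.d.X + d.(b.X + 0\{b,d})) → =d=> v0
Coarsest stable partition (strong bisimilarity classes):
  B0 = {u0, v0}
  B1 = {u2, v2}
  B2 = {u3, v3}
  B3 = {u1, v1}
u0 ∈ B0, v0 ∈ B0 → same block
Bisimilar ⇒ trace-equivalent.

trace-equivalent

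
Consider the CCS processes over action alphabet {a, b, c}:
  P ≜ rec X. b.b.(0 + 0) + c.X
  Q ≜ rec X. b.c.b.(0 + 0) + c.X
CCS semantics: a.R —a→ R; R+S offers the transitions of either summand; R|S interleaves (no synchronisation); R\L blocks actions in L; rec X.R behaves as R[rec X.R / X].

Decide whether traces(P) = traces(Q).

LTS(P): 3 reachable states
  u0 = rec X. b.b.(0 + 0) + c.X :: =b=> u1, =c=> u0
  u1 = b.(0 + 0) :: =b=> u2
  u2 = 0 + 0 :: stopped
LTS(Q): 4 reachable states
  v0 = rec X. b.c.b.(0 + 0) + c.X :: =b=> v1, =c=> v0
  v1 = c.b.(0 + 0) :: =c=> v2
  v2 = b.(0 + 0) :: =b=> v3
  v3 = 0 + 0 :: stopped
Run σ = ⟨bb⟩ on P: start {u0}
  [1] b ⇒ {u1}
  [2] b ⇒ {u2}
  ✓ P
Run σ = ⟨bb⟩ on Q: start {v0}
  [1] b ⇒ {v1}
  [2] b ⇒ no successor for Q

NO — witness ⟨bb⟩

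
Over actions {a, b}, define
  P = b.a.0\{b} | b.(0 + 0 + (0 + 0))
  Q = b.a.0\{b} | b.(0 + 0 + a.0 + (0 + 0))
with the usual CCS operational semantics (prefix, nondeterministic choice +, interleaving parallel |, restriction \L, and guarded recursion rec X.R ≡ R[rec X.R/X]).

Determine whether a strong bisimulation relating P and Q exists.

not bisimilar

Reachable graph of P (6 states):
  p0 = b.a.0\{b} | b.(0 + 0 + (0 + 0)) has moves -b-> p1, -b-> p2
  p1 = a.0\{b} | b.(0 + 0 + (0 + 0)) has moves -a-> p3, -b-> p4
  p2 = b.a.0\{b} | (0 + 0 + (0 + 0)) has moves -b-> p4
  p3 = 0\{b} | b.(0 + 0 + (0 + 0)) has moves -b-> p5
  p4 = a.0\{b} | (0 + 0 + (0 + 0)) has moves -a-> p5
  p5 = 0\{b} | (0 + 0 + (0 + 0)) has moves ∅
Reachable graph of Q (9 states):
  q0 = b.a.0\{b} | b.(0 + 0 + a.0 + (0 + 0)) has moves -b-> q1, -b-> q2
  q1 = a.0\{b} | b.(0 + 0 + a.0 + (0 + 0)) has moves -a-> q3, -b-> q4
  q2 = b.a.0\{b} | (0 + 0 + a.0 + (0 + 0)) has moves -a-> q5, -b-> q4
  q3 = 0\{b} | b.(0 + 0 + a.0 + (0 + 0)) has moves -b-> q6
  q4 = a.0\{b} | (0 + 0 + a.0 + (0 + 0)) has moves -a-> q6, -a-> q7
  q5 = b.a.0\{b} | 0 has moves -b-> q7
  q6 = 0\{b} | (0 + 0 + a.0 + (0 + 0)) has moves -a-> q8
  q7 = a.0\{b} | 0 has moves -a-> q8
  q8 = 0\{b} | 0 has moves ∅
Bisimilarity quotient blocks:
  B0 = {p0}
  B1 = {p2, q3, q5}
  B2 = {p4, q6, q7}
  B3 = {p5, q8}
  B4 = {p1}
  B5 = {p3}
  B6 = {q0}
  B7 = {q1, q2}
  B8 = {q4}
p0 ∈ B0, q0 ∈ B6 → different blocks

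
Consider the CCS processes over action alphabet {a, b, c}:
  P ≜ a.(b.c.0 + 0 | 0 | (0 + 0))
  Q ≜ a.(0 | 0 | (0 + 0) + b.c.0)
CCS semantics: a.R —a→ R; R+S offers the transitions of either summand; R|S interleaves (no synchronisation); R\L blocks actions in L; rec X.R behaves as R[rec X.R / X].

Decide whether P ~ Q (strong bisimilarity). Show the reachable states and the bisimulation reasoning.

P ~ Q

Reachable graph of P (4 states):
  s0 = a.(b.c.0 + 0 | 0 | (0 + 0)) | —a→ s1
  s1 = b.c.0 + 0 | 0 | (0 + 0) | —b→ s2
  s2 = c.0 | —c→ s3
  s3 = 0 | ∅
Reachable graph of Q (4 states):
  t0 = a.(0 | 0 | (0 + 0) + b.c.0) | —a→ t1
  t1 = 0 | 0 | (0 + 0) + b.c.0 | —b→ t2
  t2 = c.0 | —c→ t3
  t3 = 0 | ∅
Partition-refinement fixed point:
  B0 = {s0, t0}
  B1 = {s1, t1}
  B2 = {s2, t2}
  B3 = {s3, t3}
s0 ∈ B0, t0 ∈ B0 → same block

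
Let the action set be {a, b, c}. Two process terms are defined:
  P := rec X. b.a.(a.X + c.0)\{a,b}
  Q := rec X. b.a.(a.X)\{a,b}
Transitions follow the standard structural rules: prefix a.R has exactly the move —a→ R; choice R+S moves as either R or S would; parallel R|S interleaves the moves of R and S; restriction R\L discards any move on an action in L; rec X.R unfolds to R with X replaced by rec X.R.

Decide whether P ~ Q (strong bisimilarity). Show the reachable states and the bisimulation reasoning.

Reachable graph of P (4 states):
  m0 = rec X. b.a.(a.X + c.0)\{a,b} → --b--▸ m1
  m1 = a.(a.(rec X. b.a.(a.X + c.0)\{a,b}) + c.0)\{a,b} → --a--▸ m2
  m2 = (a.(rec X. b.a.(a.X + c.0)\{a,b}) + c.0)\{a,b} → --c--▸ m3
  m3 = 0\{a,b} → ∅
Reachable graph of Q (3 states):
  n0 = rec X. b.a.(a.X)\{a,b} → --b--▸ n1
  n1 = a.(a.(rec X. b.a.(a.X)\{a,b}))\{a,b} → --a--▸ n2
  n2 = (a.(rec X. b.a.(a.X)\{a,b}))\{a,b} → ∅
Bisimilarity quotient blocks:
  B0 = {m0}
  B1 = {m1}
  B2 = {m2}
  B3 = {m3, n2}
  B4 = {n0}
  B5 = {n1}
m0 ∈ B0, n0 ∈ B4 → different blocks

P ≁ Q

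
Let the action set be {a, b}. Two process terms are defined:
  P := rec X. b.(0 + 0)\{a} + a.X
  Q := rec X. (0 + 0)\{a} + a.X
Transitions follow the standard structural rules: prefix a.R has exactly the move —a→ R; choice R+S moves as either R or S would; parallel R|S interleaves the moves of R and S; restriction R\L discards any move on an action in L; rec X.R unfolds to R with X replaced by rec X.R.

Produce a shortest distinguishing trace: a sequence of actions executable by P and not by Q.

b

LTS(P): 2 reachable states
  p0 = rec X. b.(0 + 0)\{a} + a.X has moves --a--▸ p0, --b--▸ p1
  p1 = (0 + 0)\{a} has moves stopped
LTS(Q): 1 reachable states
  q0 = rec X. (0 + 0)\{a} + a.X has moves --a--▸ q0
Trace ⟨b⟩ through P, begin at {p0}:
  after b @ step 1: {p1}
  P completes σ.
Trace ⟨b⟩ through Q, begin at {q0}:
  after b @ step 1: no successor for Q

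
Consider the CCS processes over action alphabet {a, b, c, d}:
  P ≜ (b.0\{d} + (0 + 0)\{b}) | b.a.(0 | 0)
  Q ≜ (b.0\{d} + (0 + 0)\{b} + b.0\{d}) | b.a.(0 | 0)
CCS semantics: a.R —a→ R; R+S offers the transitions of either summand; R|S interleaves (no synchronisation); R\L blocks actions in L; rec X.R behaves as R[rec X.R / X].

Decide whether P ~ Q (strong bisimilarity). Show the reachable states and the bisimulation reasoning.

P ~ Q

LTS(P): 6 reachable states
  m0 = (b.0\{d} + (0 + 0)\{b}) | b.a.(0 | 0) | -b-> m1, -b-> m2
  m1 = (b.0\{d} + (0 + 0)\{b}) | a.(0 | 0) | -a-> m3, -b-> m4
  m2 = 0\{d} | b.a.(0 | 0) | -b-> m4
  m3 = (b.0\{d} + (0 + 0)\{b}) | (0 | 0) | -b-> m5
  m4 = 0\{d} | a.(0 | 0) | -a-> m5
  m5 = 0\{d} | (0 | 0) | (no moves)
LTS(Q): 6 reachable states
  n0 = (b.0\{d} + (0 + 0)\{b} + b.0\{d}) | b.a.(0 | 0) | -b-> n1, -b-> n2
  n1 = (b.0\{d} + (0 + 0)\{b} + b.0\{d}) | a.(0 | 0) | -a-> n3, -b-> n4
  n2 = 0\{d} | b.a.(0 | 0) | -b-> n4
  n3 = (b.0\{d} + (0 + 0)\{b} + b.0\{d}) | (0 | 0) | -b-> n5
  n4 = 0\{d} | a.(0 | 0) | -a-> n5
  n5 = 0\{d} | (0 | 0) | (no moves)
Partition-refinement fixed point:
  B0 = {m0, n0}
  B1 = {m2, n2}
  B2 = {m4, n4}
  B3 = {m5, n5}
  B4 = {m1, n1}
  B5 = {m3, n3}
m0 ∈ B0, n0 ∈ B0 → same block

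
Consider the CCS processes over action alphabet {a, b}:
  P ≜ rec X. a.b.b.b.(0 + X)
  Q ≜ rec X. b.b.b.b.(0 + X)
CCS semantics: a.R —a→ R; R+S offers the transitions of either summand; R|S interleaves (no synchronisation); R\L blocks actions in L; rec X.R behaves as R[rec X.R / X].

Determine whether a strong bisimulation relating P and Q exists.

P ≁ Q

P's transition system — 5 states:
  p0 = rec X. a.b.b.b.(0 + X) :: ··a··> p1
  p1 = b.b.b.(0 + (rec X. a.b.b.b.(0 + X))) :: ··b··> p2
  p2 = b.b.(0 + (rec X. a.b.b.b.(0 + X))) :: ··b··> p3
  p3 = b.(0 + (rec X. a.b.b.b.(0 + X))) :: ··b··> p4
  p4 = 0 + (rec X. a.b.b.b.(0 + X)) :: ··a··> p1
Q's transition system — 5 states:
  q0 = rec X. b.b.b.b.(0 + X) :: ··b··> q1
  q1 = b.b.b.(0 + (rec X. b.b.b.b.(0 + X))) :: ··b··> q2
  q2 = b.b.(0 + (rec X. b.b.b.b.(0 + X))) :: ··b··> q3
  q3 = b.(0 + (rec X. b.b.b.b.(0 + X))) :: ··b··> q4
  q4 = 0 + (rec X. b.b.b.b.(0 + X)) :: ··b··> q1
Partition-refinement fixed point:
  B0 = {p0, p4}
  B1 = {p1}
  B2 = {p2}
  B3 = {p3}
  B4 = {q0, q1, q2, q3, q4}
p0 ∈ B0, q0 ∈ B4 → different blocks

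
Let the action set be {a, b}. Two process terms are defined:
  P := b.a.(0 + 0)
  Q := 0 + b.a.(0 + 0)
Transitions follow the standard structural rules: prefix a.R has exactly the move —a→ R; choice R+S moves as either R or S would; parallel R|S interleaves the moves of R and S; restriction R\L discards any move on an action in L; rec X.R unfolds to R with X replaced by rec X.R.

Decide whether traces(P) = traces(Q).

trace-equivalent

P's transition system — 3 states:
  m0 = b.a.(0 + 0) | —b→ m1
  m1 = a.(0 + 0) | —a→ m2
  m2 = 0 + 0 | (no moves)
Q's transition system — 3 states:
  n0 = 0 + b.a.(0 + 0) | —b→ n1
  n1 = a.(0 + 0) | —a→ n2
  n2 = 0 + 0 | (no moves)
Partition-refinement fixed point:
  B0 = {m0, n0}
  B1 = {m1, n1}
  B2 = {m2, n2}
m0 ∈ B0, n0 ∈ B0 → same block
Bisimilar ⇒ trace-equivalent.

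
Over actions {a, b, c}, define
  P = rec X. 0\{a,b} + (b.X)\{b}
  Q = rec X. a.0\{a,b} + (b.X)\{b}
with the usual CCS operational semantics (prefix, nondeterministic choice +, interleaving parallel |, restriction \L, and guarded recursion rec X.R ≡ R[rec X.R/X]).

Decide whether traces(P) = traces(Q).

trace-distinct — witness ⟨a⟩

Reachable graph of P (1 states):
  u0 = rec X. 0\{a,b} + (b.X)\{b} | ·
Reachable graph of Q (2 states):
  v0 = rec X. a.0\{a,b} + (b.X)\{b} | —a→ v1
  v1 = 0\{a,b} | ·
Trace ⟨a⟩ through Q, begin at {v0}:
  after a @ step 1: {v1}
  Q completes σ.
Trace ⟨a⟩ through P, begin at {u0}:
  after a @ step 1: no successor for P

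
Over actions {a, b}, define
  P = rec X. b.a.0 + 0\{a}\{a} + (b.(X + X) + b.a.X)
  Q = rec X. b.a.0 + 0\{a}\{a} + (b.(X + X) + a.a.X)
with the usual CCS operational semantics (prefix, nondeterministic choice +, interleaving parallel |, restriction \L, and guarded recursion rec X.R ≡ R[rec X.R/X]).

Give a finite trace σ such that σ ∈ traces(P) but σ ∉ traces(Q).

bab

P's transition system — 5 states:
  u0 = rec X. b.a.0 + 0\{a}\{a} + (b.(X + X) + b.a.X) has moves =b=> u1, =b=> u2, =b=> u3
  u1 = (rec X. b.a.0 + 0\{a}\{a} + (b.(X + X) + b.a.X)) + (rec X. b.a.0 + 0\{a}\{a} + (b.(X + X) + b.a.X)) has moves =b=> u1, =b=> u2, =b=> u3
  u2 = a.(rec X. b.a.0 + 0\{a}\{a} + (b.(X + X) + b.a.X)) has moves =a=> u0
  u3 = a.0 has moves =a=> u4
  u4 = 0 has moves ·
Q's transition system — 5 states:
  v0 = rec X. b.a.0 + 0\{a}\{a} + (b.(X + X) + a.a.X) has moves =a=> v1, =b=> v2, =b=> v3
  v1 = a.(rec X. b.a.0 + 0\{a}\{a} + (b.(X + X) + a.a.X)) has moves =a=> v0
  v2 = (rec X. b.a.0 + 0\{a}\{a} + (b.(X + X) + a.a.X)) + (rec X. b.a.0 + 0\{a}\{a} + (b.(X + X) + a.a.X)) has moves =a=> v1, =b=> v2, =b=> v3
  v3 = a.0 has moves =a=> v4
  v4 = 0 has moves ·
Executing bab from P (initial set {u0}):
  after b @ step 1: {u1, u2, u3}
  after a @ step 2: {u0, u4}
  after b @ step 3: {u1, u2, u3}
  ✓ P
Executing bab from Q (initial set {v0}):
  after b @ step 1: {v2, v3}
  after a @ step 2: {v1, v4}
  after b @ step 3: no successor for Q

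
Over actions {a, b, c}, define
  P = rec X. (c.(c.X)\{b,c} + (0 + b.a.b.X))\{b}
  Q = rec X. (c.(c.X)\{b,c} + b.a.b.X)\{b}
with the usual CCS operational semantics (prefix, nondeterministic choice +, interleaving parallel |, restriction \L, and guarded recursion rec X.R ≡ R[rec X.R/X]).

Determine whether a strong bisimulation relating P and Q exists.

LTS(P): 2 reachable states
  m0 = rec X. (c.(c.X)\{b,c} + (0 + b.a.b.X))\{b} | =c=> m1
  m1 = (c.(rec X. (c.(c.X)\{b,c} + (0 + b.a.b.X))\{b}))\{b,c}\{b} | deadlocked
LTS(Q): 2 reachable states
  n0 = rec X. (c.(c.X)\{b,c} + b.a.b.X)\{b} | =c=> n1
  n1 = (c.(rec X. (c.(c.X)\{b,c} + b.a.b.X)\{b}))\{b,c}\{b} | deadlocked
Bisimilarity quotient blocks:
  B0 = {m0, n0}
  B1 = {m1, n1}
m0 ∈ B0, n0 ∈ B0 → same block

P ~ Q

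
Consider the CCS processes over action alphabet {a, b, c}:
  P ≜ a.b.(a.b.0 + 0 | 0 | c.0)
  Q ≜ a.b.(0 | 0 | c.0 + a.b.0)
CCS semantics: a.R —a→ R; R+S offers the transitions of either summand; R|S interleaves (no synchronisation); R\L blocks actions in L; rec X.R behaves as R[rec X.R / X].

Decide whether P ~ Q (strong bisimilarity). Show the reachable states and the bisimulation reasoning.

LTS(P): 6 reachable states
  u0 = a.b.(a.b.0 + 0 | 0 | c.0) has moves =a=> u1
  u1 = b.(a.b.0 + 0 | 0 | c.0) has moves =b=> u2
  u2 = a.b.0 + 0 | 0 | c.0 has moves =a=> u3, =c=> u4
  u3 = b.0 has moves =b=> u5
  u4 = 0 | 0 | 0 has moves ∅
  u5 = 0 has moves ∅
LTS(Q): 6 reachable states
  v0 = a.b.(0 | 0 | c.0 + a.b.0) has moves =a=> v1
  v1 = b.(0 | 0 | c.0 + a.b.0) has moves =b=> v2
  v2 = 0 | 0 | c.0 + a.b.0 has moves =a=> v3, =c=> v4
  v3 = b.0 has moves =b=> v5
  v4 = 0 | 0 | 0 has moves ∅
  v5 = 0 has moves ∅
Partition-refinement fixed point:
  B0 = {u0, v0}
  B1 = {u1, v1}
  B2 = {u2, v2}
  B3 = {u4, u5, v4, v5}
  B4 = {u3, v3}
u0 ∈ B0, v0 ∈ B0 → same block

bisimilar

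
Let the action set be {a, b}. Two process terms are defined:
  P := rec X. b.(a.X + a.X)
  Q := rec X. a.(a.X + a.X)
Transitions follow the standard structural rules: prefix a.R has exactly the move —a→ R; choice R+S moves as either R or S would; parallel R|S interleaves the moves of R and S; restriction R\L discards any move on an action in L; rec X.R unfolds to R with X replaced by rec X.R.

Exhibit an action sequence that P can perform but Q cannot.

b

LTS(P): 2 reachable states
  p0 = rec X. b.(a.X + a.X) | =b=> p1
  p1 = a.(rec X. b.(a.X + a.X)) + a.(rec X. b.(a.X + a.X)) | =a=> p0
LTS(Q): 2 reachable states
  q0 = rec X. a.(a.X + a.X) | =a=> q1
  q1 = a.(rec X. a.(a.X + a.X)) + a.(rec X. a.(a.X + a.X)) | =a=> q0
Executing b from P (initial set {p0}):
  after b @ step 1: {p1}
  P completes σ.
Executing b from Q (initial set {q0}):
  after b @ step 1: ∅ (Q stuck)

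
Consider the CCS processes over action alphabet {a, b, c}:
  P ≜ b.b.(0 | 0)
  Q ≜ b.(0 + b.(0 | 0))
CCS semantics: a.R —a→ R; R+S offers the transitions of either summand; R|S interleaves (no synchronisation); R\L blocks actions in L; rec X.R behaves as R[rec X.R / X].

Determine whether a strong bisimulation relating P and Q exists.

LTS(P): 3 reachable states
  u0 = b.b.(0 | 0) → —b→ u1
  u1 = b.(0 | 0) → —b→ u2
  u2 = 0 | 0 → ·
LTS(Q): 3 reachable states
  v0 = b.(0 + b.(0 | 0)) → —b→ v1
  v1 = 0 + b.(0 | 0) → —b→ v2
  v2 = 0 | 0 → ·
Bisimilarity quotient blocks:
  B0 = {u0, v0}
  B1 = {u1, v1}
  B2 = {u2, v2}
u0 ∈ B0, v0 ∈ B0 → same block

P ~ Q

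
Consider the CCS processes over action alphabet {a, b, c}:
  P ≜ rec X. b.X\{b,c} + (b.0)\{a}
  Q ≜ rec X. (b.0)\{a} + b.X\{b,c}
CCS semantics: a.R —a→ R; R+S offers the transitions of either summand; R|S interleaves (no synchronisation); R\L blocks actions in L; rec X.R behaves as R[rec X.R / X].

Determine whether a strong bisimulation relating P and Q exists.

YES

LTS(P): 3 reachable states
  s0 = rec X. b.X\{b,c} + (b.0)\{a} | =b=> s1, =b=> s2
  s1 = (rec X. b.X\{b,c} + (b.0)\{a})\{b,c} | stopped
  s2 = 0\{a} | stopped
LTS(Q): 3 reachable states
  t0 = rec X. (b.0)\{a} + b.X\{b,c} | =b=> t1, =b=> t2
  t1 = (rec X. (b.0)\{a} + b.X\{b,c})\{b,c} | stopped
  t2 = 0\{a} | stopped
Bisimilarity quotient blocks:
  B0 = {s0, t0}
  B1 = {s1, s2, t1, t2}
s0 ∈ B0, t0 ∈ B0 → same block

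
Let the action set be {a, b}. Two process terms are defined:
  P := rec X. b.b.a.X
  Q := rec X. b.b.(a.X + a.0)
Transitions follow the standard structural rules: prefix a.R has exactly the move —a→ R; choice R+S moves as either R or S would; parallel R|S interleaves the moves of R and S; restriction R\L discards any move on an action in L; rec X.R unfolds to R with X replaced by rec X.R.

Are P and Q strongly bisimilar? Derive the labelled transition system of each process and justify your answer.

LTS(P): 3 reachable states
  s0 = rec X. b.b.a.X has moves -b-> s1
  s1 = b.a.(rec X. b.b.a.X) has moves -b-> s2
  s2 = a.(rec X. b.b.a.X) has moves -a-> s0
LTS(Q): 4 reachable states
  t0 = rec X. b.b.(a.X + a.0) has moves -b-> t1
  t1 = b.(a.(rec X. b.b.(a.X + a.0)) + a.0) has moves -b-> t2
  t2 = a.(rec X. b.b.(a.X + a.0)) + a.0 has moves -a-> t0, -a-> t3
  t3 = 0 has moves ∅
Bisimilarity quotient blocks:
  B0 = {s0}
  B1 = {s1}
  B2 = {s2}
  B3 = {t0}
  B4 = {t1}
  B5 = {t2}
  B6 = {t3}
s0 ∈ B0, t0 ∈ B3 → different blocks

not bisimilar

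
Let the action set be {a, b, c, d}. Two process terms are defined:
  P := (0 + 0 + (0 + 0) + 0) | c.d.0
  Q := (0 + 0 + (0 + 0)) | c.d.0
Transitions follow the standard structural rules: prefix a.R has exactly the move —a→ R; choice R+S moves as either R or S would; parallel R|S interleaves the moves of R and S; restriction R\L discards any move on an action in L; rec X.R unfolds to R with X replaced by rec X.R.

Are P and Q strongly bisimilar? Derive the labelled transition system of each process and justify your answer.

bisimilar

P's transition system — 3 states:
  p0 = (0 + 0 + (0 + 0) + 0) | c.d.0 → -c-> p1
  p1 = (0 + 0 + (0 + 0) + 0) | d.0 → -d-> p2
  p2 = (0 + 0 + (0 + 0) + 0) | 0 → ∅
Q's transition system — 3 states:
  q0 = (0 + 0 + (0 + 0)) | c.d.0 → -c-> q1
  q1 = (0 + 0 + (0 + 0)) | d.0 → -d-> q2
  q2 = (0 + 0 + (0 + 0)) | 0 → ∅
Bisimilarity quotient blocks:
  B0 = {p0, q0}
  B1 = {p1, q1}
  B2 = {p2, q2}
p0 ∈ B0, q0 ∈ B0 → same block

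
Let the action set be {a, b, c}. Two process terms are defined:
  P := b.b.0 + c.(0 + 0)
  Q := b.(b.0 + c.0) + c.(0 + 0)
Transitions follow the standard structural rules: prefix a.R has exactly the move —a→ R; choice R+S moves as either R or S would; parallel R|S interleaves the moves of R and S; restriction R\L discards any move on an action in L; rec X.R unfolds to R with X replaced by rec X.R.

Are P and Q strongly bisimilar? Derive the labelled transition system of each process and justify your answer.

not bisimilar

P's transition system — 4 states:
  u0 = b.b.0 + c.(0 + 0) → —b→ u1, —c→ u2
  u1 = b.0 → —b→ u3
  u2 = 0 + 0 → (no moves)
  u3 = 0 → (no moves)
Q's transition system — 4 states:
  v0 = b.(b.0 + c.0) + c.(0 + 0) → —b→ v1, —c→ v2
  v1 = b.0 + c.0 → —b→ v3, —c→ v3
  v2 = 0 + 0 → (no moves)
  v3 = 0 → (no moves)
Bisimilarity quotient blocks:
  B0 = {u0}
  B1 = {u1}
  B2 = {u2, u3, v2, v3}
  B3 = {v0}
  B4 = {v1}
u0 ∈ B0, v0 ∈ B3 → different blocks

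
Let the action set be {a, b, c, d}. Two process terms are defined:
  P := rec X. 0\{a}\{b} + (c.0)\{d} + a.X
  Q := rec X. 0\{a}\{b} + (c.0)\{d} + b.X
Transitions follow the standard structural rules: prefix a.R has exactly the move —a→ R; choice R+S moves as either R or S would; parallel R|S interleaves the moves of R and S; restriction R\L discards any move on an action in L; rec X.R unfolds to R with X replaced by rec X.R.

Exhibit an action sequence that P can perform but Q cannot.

P's transition system — 2 states:
  s0 = rec X. 0\{a}\{b} + (c.0)\{d} + a.X ⊢ --a--▸ s0, --c--▸ s1
  s1 = 0\{d} ⊢ (no moves)
Q's transition system — 2 states:
  t0 = rec X. 0\{a}\{b} + (c.0)\{d} + b.X ⊢ --b--▸ t0, --c--▸ t1
  t1 = 0\{d} ⊢ (no moves)
Run σ = ⟨a⟩ on P: start {s0}
  after a @ step 1: {s0}
  — P admits the full trace.
Run σ = ⟨a⟩ on Q: start {t0}
  after a @ step 1: ∅ (Q stuck)

a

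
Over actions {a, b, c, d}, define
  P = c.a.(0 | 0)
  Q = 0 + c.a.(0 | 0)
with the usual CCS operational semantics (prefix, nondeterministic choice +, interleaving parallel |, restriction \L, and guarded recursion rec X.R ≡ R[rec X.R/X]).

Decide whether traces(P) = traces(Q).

trace-equivalent

LTS(P): 3 reachable states
  u0 = c.a.(0 | 0) has moves =c=> u1
  u1 = a.(0 | 0) has moves =a=> u2
  u2 = 0 | 0 has moves stopped
LTS(Q): 3 reachable states
  v0 = 0 + c.a.(0 | 0) has moves =c=> v1
  v1 = a.(0 | 0) has moves =a=> v2
  v2 = 0 | 0 has moves stopped
Partition-refinement fixed point:
  B0 = {u0, v0}
  B1 = {u1, v1}
  B2 = {u2, v2}
u0 ∈ B0, v0 ∈ B0 → same block
Bisimilar ⇒ trace-equivalent.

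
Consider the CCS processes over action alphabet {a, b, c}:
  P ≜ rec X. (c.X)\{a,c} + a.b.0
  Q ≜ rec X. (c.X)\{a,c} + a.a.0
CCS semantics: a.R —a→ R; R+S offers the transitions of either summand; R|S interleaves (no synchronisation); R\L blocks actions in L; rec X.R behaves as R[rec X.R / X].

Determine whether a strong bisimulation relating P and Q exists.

not bisimilar

LTS(P): 3 reachable states
  s0 = rec X. (c.X)\{a,c} + a.b.0 :: -a-> s1
  s1 = b.0 :: -b-> s2
  s2 = 0 :: deadlocked
LTS(Q): 3 reachable states
  t0 = rec X. (c.X)\{a,c} + a.a.0 :: -a-> t1
  t1 = a.0 :: -a-> t2
  t2 = 0 :: deadlocked
Partition-refinement fixed point:
  B0 = {s0}
  B1 = {s1}
  B2 = {s2, t2}
  B3 = {t0}
  B4 = {t1}
s0 ∈ B0, t0 ∈ B3 → different blocks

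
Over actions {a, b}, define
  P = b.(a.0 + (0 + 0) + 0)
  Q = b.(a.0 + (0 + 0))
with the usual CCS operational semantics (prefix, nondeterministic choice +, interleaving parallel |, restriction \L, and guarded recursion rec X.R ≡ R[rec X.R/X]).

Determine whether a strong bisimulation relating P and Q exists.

P ~ Q

LTS(P): 3 reachable states
  p0 = b.(a.0 + (0 + 0) + 0) has moves =b=> p1
  p1 = a.0 + (0 + 0) + 0 has moves =a=> p2
  p2 = 0 has moves deadlocked
LTS(Q): 3 reachable states
  q0 = b.(a.0 + (0 + 0)) has moves =b=> q1
  q1 = a.0 + (0 + 0) has moves =a=> q2
  q2 = 0 has moves deadlocked
Coarsest stable partition (strong bisimilarity classes):
  B0 = {p0, q0}
  B1 = {p1, q1}
  B2 = {p2, q2}
p0 ∈ B0, q0 ∈ B0 → same block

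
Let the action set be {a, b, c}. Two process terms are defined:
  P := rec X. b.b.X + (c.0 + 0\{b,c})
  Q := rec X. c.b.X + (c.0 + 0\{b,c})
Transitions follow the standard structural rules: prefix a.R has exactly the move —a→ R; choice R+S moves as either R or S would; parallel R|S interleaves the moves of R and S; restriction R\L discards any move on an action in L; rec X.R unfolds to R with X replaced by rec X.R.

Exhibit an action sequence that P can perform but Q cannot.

Reachable graph of P (3 states):
  m0 = rec X. b.b.X + (c.0 + 0\{b,c}) ⊢ --b--▸ m1, --c--▸ m2
  m1 = b.(rec X. b.b.X + (c.0 + 0\{b,c})) ⊢ --b--▸ m0
  m2 = 0 ⊢ ∅
Reachable graph of Q (3 states):
  n0 = rec X. c.b.X + (c.0 + 0\{b,c}) ⊢ --c--▸ n1, --c--▸ n2
  n1 = 0 ⊢ ∅
  n2 = b.(rec X. c.b.X + (c.0 + 0\{b,c})) ⊢ --b--▸ n0
Run σ = ⟨b⟩ on P: start {m0}
  [1] b ⇒ {m1}
  P completes σ.
Run σ = ⟨b⟩ on Q: start {n0}
  [1] b ⇒ no successor for Q

b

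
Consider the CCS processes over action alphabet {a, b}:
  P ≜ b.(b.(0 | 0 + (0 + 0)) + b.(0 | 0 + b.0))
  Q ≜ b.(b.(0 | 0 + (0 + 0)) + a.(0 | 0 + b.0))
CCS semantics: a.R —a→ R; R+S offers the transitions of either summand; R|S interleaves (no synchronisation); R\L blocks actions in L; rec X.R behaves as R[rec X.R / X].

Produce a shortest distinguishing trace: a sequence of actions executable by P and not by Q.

LTS(P): 5 reachable states
  u0 = b.(b.(0 | 0 + (0 + 0)) + b.(0 | 0 + b.0)) :: =b=> u1
  u1 = b.(0 | 0 + (0 + 0)) + b.(0 | 0 + b.0) :: =b=> u2, =b=> u3
  u2 = 0 | 0 + (0 + 0) :: (no moves)
  u3 = 0 | 0 + b.0 :: =b=> u4
  u4 = 0 :: (no moves)
LTS(Q): 5 reachable states
  v0 = b.(b.(0 | 0 + (0 + 0)) + a.(0 | 0 + b.0)) :: =b=> v1
  v1 = b.(0 | 0 + (0 + 0)) + a.(0 | 0 + b.0) :: =a=> v2, =b=> v3
  v2 = 0 | 0 + b.0 :: =b=> v4
  v3 = 0 | 0 + (0 + 0) :: (no moves)
  v4 = 0 :: (no moves)
Trace ⟨bbb⟩ through P, begin at {u0}:
  after b @ step 1: {u1}
  after b @ step 2: {u2, u3}
  after b @ step 3: {u4}
  ✓ P
Trace ⟨bbb⟩ through Q, begin at {v0}:
  after b @ step 1: {v1}
  after b @ step 2: {v3}
  after b @ step 3: ∅ (Q stuck)

bbb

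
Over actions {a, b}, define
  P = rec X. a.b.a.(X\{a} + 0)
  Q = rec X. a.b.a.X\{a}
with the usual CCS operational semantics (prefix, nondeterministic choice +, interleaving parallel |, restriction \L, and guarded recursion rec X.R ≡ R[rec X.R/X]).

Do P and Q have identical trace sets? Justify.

P's transition system — 4 states:
  m0 = rec X. a.b.a.(X\{a} + 0) ⊢ ··a··> m1
  m1 = b.a.((rec X. a.b.a.(X\{a} + 0))\{a} + 0) ⊢ ··b··> m2
  m2 = a.((rec X. a.b.a.(X\{a} + 0))\{a} + 0) ⊢ ··a··> m3
  m3 = (rec X. a.b.a.(X\{a} + 0))\{a} + 0 ⊢ deadlocked
Q's transition system — 4 states:
  n0 = rec X. a.b.a.X\{a} ⊢ ··a··> n1
  n1 = b.a.(rec X. a.b.a.X\{a})\{a} ⊢ ··b··> n2
  n2 = a.(rec X. a.b.a.X\{a})\{a} ⊢ ··a··> n3
  n3 = (rec X. a.b.a.X\{a})\{a} ⊢ deadlocked
Partition-refinement fixed point:
  B0 = {m0, n0}
  B1 = {m1, n1}
  B2 = {m2, n2}
  B3 = {m3, n3}
m0 ∈ B0, n0 ∈ B0 → same block
Bisimilar ⇒ trace-equivalent.

traces(P) = traces(Q)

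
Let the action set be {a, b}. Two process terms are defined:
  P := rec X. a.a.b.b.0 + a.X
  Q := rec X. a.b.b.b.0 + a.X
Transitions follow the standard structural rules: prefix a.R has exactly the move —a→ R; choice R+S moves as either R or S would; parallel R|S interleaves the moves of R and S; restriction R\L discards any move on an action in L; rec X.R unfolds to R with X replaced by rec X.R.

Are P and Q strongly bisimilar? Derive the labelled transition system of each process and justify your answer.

P's transition system — 5 states:
  u0 = rec X. a.a.b.b.0 + a.X :: =a=> u0, =a=> u1
  u1 = a.b.b.0 :: =a=> u2
  u2 = b.b.0 :: =b=> u3
  u3 = b.0 :: =b=> u4
  u4 = 0 :: deadlocked
Q's transition system — 5 states:
  v0 = rec X. a.b.b.b.0 + a.X :: =a=> v0, =a=> v1
  v1 = b.b.b.0 :: =b=> v2
  v2 = b.b.0 :: =b=> v3
  v3 = b.0 :: =b=> v4
  v4 = 0 :: deadlocked
Bisimilarity quotient blocks:
  B0 = {u0}
  B1 = {u1}
  B2 = {u2, v2}
  B3 = {u3, v3}
  B4 = {u4, v4}
  B5 = {v0}
  B6 = {v1}
u0 ∈ B0, v0 ∈ B5 → different blocks

P ≁ Q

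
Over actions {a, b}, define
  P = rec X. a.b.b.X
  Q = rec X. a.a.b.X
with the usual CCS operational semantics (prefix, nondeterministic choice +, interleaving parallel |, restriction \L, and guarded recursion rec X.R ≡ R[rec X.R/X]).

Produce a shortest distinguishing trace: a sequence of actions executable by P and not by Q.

ab

P's transition system — 3 states:
  s0 = rec X. a.b.b.X | =a=> s1
  s1 = b.b.(rec X. a.b.b.X) | =b=> s2
  s2 = b.(rec X. a.b.b.X) | =b=> s0
Q's transition system — 3 states:
  t0 = rec X. a.a.b.X | =a=> t1
  t1 = a.b.(rec X. a.a.b.X) | =a=> t2
  t2 = b.(rec X. a.a.b.X) | =b=> t0
Trace ⟨ab⟩ through P, begin at {s0}:
  [1] a ⇒ {s1}
  [2] b ⇒ {s2}
  ✓ P
Trace ⟨ab⟩ through Q, begin at {t0}:
  [1] a ⇒ {t1}
  [2] b ⇒ ∅ (Q stuck)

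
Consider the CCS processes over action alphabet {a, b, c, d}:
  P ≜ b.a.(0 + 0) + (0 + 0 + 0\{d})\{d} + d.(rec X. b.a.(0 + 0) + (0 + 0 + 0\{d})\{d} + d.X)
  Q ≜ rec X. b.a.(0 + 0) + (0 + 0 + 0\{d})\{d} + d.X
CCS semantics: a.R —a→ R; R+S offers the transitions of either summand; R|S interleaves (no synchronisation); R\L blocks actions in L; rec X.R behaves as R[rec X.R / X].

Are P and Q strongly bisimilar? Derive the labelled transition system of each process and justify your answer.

P ~ Q

LTS(P): 4 reachable states
  m0 = b.a.(0 + 0) + (0 + 0 + 0\{d})\{d} + d.(rec X. b.a.(0 + 0) + (0 + 0 + 0\{d})\{d} + d.X) → —b→ m1, —d→ m2
  m1 = a.(0 + 0) → —a→ m3
  m2 = rec X. b.a.(0 + 0) + (0 + 0 + 0\{d})\{d} + d.X → —b→ m1, —d→ m2
  m3 = 0 + 0 → ·
LTS(Q): 3 reachable states
  n0 = rec X. b.a.(0 + 0) + (0 + 0 + 0\{d})\{d} + d.X → —b→ n1, —d→ n0
  n1 = a.(0 + 0) → —a→ n2
  n2 = 0 + 0 → ·
Coarsest stable partition (strong bisimilarity classes):
  B0 = {m0, m2, n0}
  B1 = {m1, n1}
  B2 = {m3, n2}
m0 ∈ B0, n0 ∈ B0 → same block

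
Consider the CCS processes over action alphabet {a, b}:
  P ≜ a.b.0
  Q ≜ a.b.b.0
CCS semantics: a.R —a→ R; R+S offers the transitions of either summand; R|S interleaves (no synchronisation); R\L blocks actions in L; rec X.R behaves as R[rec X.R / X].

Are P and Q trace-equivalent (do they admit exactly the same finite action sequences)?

trace-distinct — witness ⟨abb⟩

LTS(P): 3 reachable states
  m0 = a.b.0 | —a→ m1
  m1 = b.0 | —b→ m2
  m2 = 0 | stopped
LTS(Q): 4 reachable states
  n0 = a.b.b.0 | —a→ n1
  n1 = b.b.0 | —b→ n2
  n2 = b.0 | —b→ n3
  n3 = 0 | stopped
Trace ⟨abb⟩ through Q, begin at {n0}:
  step 1 (a): {n1}
  step 2 (b): {n2}
  step 3 (b): {n3}
  ✓ Q
Trace ⟨abb⟩ through P, begin at {m0}:
  step 1 (a): {m1}
  step 2 (b): {m2}
  step 3 (b): ∅  — P cannot continue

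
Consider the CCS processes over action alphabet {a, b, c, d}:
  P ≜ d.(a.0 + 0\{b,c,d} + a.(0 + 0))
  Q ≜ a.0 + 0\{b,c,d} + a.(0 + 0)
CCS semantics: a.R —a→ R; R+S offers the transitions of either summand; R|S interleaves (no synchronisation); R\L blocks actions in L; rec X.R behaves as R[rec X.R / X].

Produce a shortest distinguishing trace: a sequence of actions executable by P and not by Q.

d

LTS(P): 4 reachable states
  p0 = d.(a.0 + 0\{b,c,d} + a.(0 + 0)) has moves =d=> p1
  p1 = a.0 + 0\{b,c,d} + a.(0 + 0) has moves =a=> p2, =a=> p3
  p2 = 0 has moves deadlocked
  p3 = 0 + 0 has moves deadlocked
LTS(Q): 3 reachable states
  q0 = a.0 + 0\{b,c,d} + a.(0 + 0) has moves =a=> q1, =a=> q2
  q1 = 0 has moves deadlocked
  q2 = 0 + 0 has moves deadlocked
Run σ = ⟨d⟩ on P: start {p0}
  after d @ step 1: {p1}
  ✓ P
Run σ = ⟨d⟩ on Q: start {q0}
  after d @ step 1: ∅ (Q stuck)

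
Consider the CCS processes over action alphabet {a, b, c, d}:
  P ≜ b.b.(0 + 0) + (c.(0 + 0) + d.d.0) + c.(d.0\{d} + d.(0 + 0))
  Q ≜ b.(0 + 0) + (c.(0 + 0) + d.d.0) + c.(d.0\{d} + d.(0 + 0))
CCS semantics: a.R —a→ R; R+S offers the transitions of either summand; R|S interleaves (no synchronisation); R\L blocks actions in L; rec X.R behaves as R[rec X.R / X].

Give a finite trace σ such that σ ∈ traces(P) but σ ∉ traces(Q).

Reachable graph of P (7 states):
  p0 = b.b.(0 + 0) + (c.(0 + 0) + d.d.0) + c.(d.0\{d} + d.(0 + 0)) | ··b··> p1, ··c··> p2, ··c··> p3, ··d··> p4
  p1 = b.(0 + 0) | ··b··> p2
  p2 = 0 + 0 | stopped
  p3 = d.0\{d} + d.(0 + 0) | ··d··> p2, ··d··> p5
  p4 = d.0 | ··d··> p6
  p5 = 0\{d} | stopped
  p6 = 0 | stopped
Reachable graph of Q (6 states):
  q0 = b.(0 + 0) + (c.(0 + 0) + d.d.0) + c.(d.0\{d} + d.(0 + 0)) | ··b··> q1, ··c··> q1, ··c··> q2, ··d··> q3
  q1 = 0 + 0 | stopped
  q2 = d.0\{d} + d.(0 + 0) | ··d··> q1, ··d··> q4
  q3 = d.0 | ··d··> q5
  q4 = 0\{d} | stopped
  q5 = 0 | stopped
Executing bb from P (initial set {p0}):
  after b @ step 1: {p1}
  after b @ step 2: {p2}
  ✓ P
Executing bb from Q (initial set {q0}):
  after b @ step 1: {q1}
  after b @ step 2: ∅ (Q stuck)

bb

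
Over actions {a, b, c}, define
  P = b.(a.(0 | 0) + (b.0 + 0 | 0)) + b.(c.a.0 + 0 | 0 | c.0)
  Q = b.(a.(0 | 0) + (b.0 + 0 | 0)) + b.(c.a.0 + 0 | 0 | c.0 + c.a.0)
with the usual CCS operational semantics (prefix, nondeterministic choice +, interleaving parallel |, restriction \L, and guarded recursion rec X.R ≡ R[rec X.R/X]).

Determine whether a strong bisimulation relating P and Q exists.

P's transition system — 7 states:
  s0 = b.(a.(0 | 0) + (b.0 + 0 | 0)) + b.(c.a.0 + 0 | 0 | c.0) | --b--▸ s1, --b--▸ s2
  s1 = a.(0 | 0) + (b.0 + 0 | 0) | --a--▸ s3, --b--▸ s4
  s2 = c.a.0 + 0 | 0 | c.0 | --c--▸ s5, --c--▸ s6
  s3 = 0 | 0 | stopped
  s4 = 0 | stopped
  s5 = 0 | 0 | 0 | stopped
  s6 = a.0 | --a--▸ s4
Q's transition system — 7 states:
  t0 = b.(a.(0 | 0) + (b.0 + 0 | 0)) + b.(c.a.0 + 0 | 0 | c.0 + c.a.0) | --b--▸ t1, --b--▸ t2
  t1 = a.(0 | 0) + (b.0 + 0 | 0) | --a--▸ t3, --b--▸ t4
  t2 = c.a.0 + 0 | 0 | c.0 + c.a.0 | --c--▸ t5, --c--▸ t6
  t3 = 0 | 0 | stopped
  t4 = 0 | stopped
  t5 = 0 | 0 | 0 | stopped
  t6 = a.0 | --a--▸ t4
Partition-refinement fixed point:
  B0 = {s0, t0}
  B1 = {s2, t2}
  B2 = {s3, s4, s5, t3, t4, t5}
  B3 = {s6, t6}
  B4 = {s1, t1}
s0 ∈ B0, t0 ∈ B0 → same block

P ~ Q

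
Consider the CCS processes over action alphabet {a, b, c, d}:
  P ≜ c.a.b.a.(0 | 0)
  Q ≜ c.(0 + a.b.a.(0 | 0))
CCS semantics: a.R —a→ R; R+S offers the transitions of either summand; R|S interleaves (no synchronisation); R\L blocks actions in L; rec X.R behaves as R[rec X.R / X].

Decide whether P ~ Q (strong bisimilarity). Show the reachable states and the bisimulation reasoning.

P's transition system — 5 states:
  p0 = c.a.b.a.(0 | 0) → —c→ p1
  p1 = a.b.a.(0 | 0) → —a→ p2
  p2 = b.a.(0 | 0) → —b→ p3
  p3 = a.(0 | 0) → —a→ p4
  p4 = 0 | 0 → deadlocked
Q's transition system — 5 states:
  q0 = c.(0 + a.b.a.(0 | 0)) → —c→ q1
  q1 = 0 + a.b.a.(0 | 0) → —a→ q2
  q2 = b.a.(0 | 0) → —b→ q3
  q3 = a.(0 | 0) → —a→ q4
  q4 = 0 | 0 → deadlocked
Bisimilarity quotient blocks:
  B0 = {p0, q0}
  B1 = {p1, q1}
  B2 = {p2, q2}
  B3 = {p3, q3}
  B4 = {p4, q4}
p0 ∈ B0, q0 ∈ B0 → same block

YES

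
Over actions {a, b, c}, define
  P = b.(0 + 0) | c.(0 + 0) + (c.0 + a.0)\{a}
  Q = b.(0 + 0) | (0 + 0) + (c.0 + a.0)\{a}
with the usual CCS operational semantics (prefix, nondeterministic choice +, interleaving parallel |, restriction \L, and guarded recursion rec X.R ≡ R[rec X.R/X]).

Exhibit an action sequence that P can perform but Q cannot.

Reachable graph of P (5 states):
  m0 = b.(0 + 0) | c.(0 + 0) + (c.0 + a.0)\{a} ⊢ --b--▸ m1, --c--▸ m2, --c--▸ m3
  m1 = (0 + 0) | c.(0 + 0) ⊢ --c--▸ m4
  m2 = 0\{a} ⊢ stopped
  m3 = b.(0 + 0) | (0 + 0) ⊢ --b--▸ m4
  m4 = (0 + 0) | (0 + 0) ⊢ stopped
Reachable graph of Q (3 states):
  n0 = b.(0 + 0) | (0 + 0) + (c.0 + a.0)\{a} ⊢ --b--▸ n1, --c--▸ n2
  n1 = (0 + 0) | (0 + 0) ⊢ stopped
  n2 = 0\{a} ⊢ stopped
Trace ⟨bc⟩ through P, begin at {m0}:
  [1] b ⇒ {m1}
  [2] c ⇒ {m4}
  P completes σ.
Trace ⟨bc⟩ through Q, begin at {n0}:
  [1] b ⇒ {n1}
  [2] c ⇒ ∅ (Q stuck)

bc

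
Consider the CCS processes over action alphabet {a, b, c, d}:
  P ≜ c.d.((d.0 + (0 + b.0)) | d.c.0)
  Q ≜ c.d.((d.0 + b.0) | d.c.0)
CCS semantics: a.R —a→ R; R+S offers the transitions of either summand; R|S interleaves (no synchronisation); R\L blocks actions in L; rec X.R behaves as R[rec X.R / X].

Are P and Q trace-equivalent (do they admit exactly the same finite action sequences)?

Reachable graph of P (8 states):
  m0 = c.d.((d.0 + (0 + b.0)) | d.c.0) → --c--▸ m1
  m1 = d.((d.0 + (0 + b.0)) | d.c.0) → --d--▸ m2
  m2 = (d.0 + (0 + b.0)) | d.c.0 → --b--▸ m3, --d--▸ m3, --d--▸ m4
  m3 = 0 | d.c.0 → --d--▸ m5
  m4 = (d.0 + (0 + b.0)) | c.0 → --b--▸ m5, --c--▸ m6, --d--▸ m5
  m5 = 0 | c.0 → --c--▸ m7
  m6 = (d.0 + (0 + b.0)) | 0 → --b--▸ m7, --d--▸ m7
  m7 = 0 | 0 → deadlocked
Reachable graph of Q (8 states):
  n0 = c.d.((d.0 + b.0) | d.c.0) → --c--▸ n1
  n1 = d.((d.0 + b.0) | d.c.0) → --d--▸ n2
  n2 = (d.0 + b.0) | d.c.0 → --b--▸ n3, --d--▸ n3, --d--▸ n4
  n3 = 0 | d.c.0 → --d--▸ n5
  n4 = (d.0 + b.0) | c.0 → --b--▸ n5, --c--▸ n6, --d--▸ n5
  n5 = 0 | c.0 → --c--▸ n7
  n6 = (d.0 + b.0) | 0 → --b--▸ n7, --d--▸ n7
  n7 = 0 | 0 → deadlocked
Partition-refinement fixed point:
  B0 = {m0, n0}
  B1 = {m1, n1}
  B2 = {m2, n2}
  B3 = {m4, n4}
  B4 = {m5, n5}
  B5 = {m7, n7}
  B6 = {m6, n6}
  B7 = {m3, n3}
m0 ∈ B0, n0 ∈ B0 → same block
Bisimilar ⇒ trace-equivalent.

YES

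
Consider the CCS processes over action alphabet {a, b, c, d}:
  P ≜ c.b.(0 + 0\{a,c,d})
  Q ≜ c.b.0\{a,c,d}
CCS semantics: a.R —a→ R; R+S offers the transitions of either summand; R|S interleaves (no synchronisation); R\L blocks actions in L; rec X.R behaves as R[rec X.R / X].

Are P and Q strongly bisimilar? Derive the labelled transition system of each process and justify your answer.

bisimilar

P's transition system — 3 states:
  u0 = c.b.(0 + 0\{a,c,d}) :: ··c··> u1
  u1 = b.(0 + 0\{a,c,d}) :: ··b··> u2
  u2 = 0 + 0\{a,c,d} :: stopped
Q's transition system — 3 states:
  v0 = c.b.0\{a,c,d} :: ··c··> v1
  v1 = b.0\{a,c,d} :: ··b··> v2
  v2 = 0\{a,c,d} :: stopped
Coarsest stable partition (strong bisimilarity classes):
  B0 = {u0, v0}
  B1 = {u1, v1}
  B2 = {u2, v2}
u0 ∈ B0, v0 ∈ B0 → same block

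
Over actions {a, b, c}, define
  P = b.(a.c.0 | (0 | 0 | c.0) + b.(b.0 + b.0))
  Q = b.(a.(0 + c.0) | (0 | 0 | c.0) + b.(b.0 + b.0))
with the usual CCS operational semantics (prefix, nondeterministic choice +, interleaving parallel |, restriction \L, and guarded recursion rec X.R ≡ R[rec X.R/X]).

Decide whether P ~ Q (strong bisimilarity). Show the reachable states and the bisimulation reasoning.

Reachable graph of P (9 states):
  m0 = b.(a.c.0 | (0 | 0 | c.0) + b.(b.0 + b.0)) ⊢ —b→ m1
  m1 = a.c.0 | (0 | 0 | c.0) + b.(b.0 + b.0) ⊢ —a→ m2, —b→ m3, —c→ m4
  m2 = c.0 | (0 | 0 | c.0) ⊢ —c→ m5, —c→ m6
  m3 = b.0 + b.0 ⊢ —b→ m7
  m4 = a.c.0 | (0 | 0 | 0) ⊢ —a→ m6
  m5 = 0 | (0 | 0 | c.0) ⊢ —c→ m8
  m6 = c.0 | (0 | 0 | 0) ⊢ —c→ m8
  m7 = 0 ⊢ deadlocked
  m8 = 0 | (0 | 0 | 0) ⊢ deadlocked
Reachable graph of Q (9 states):
  n0 = b.(a.(0 + c.0) | (0 | 0 | c.0) + b.(b.0 + b.0)) ⊢ —b→ n1
  n1 = a.(0 + c.0) | (0 | 0 | c.0) + b.(b.0 + b.0) ⊢ —a→ n2, —b→ n3, —c→ n4
  n2 = (0 + c.0) | (0 | 0 | c.0) ⊢ —c→ n5, —c→ n6
  n3 = b.0 + b.0 ⊢ —b→ n7
  n4 = a.(0 + c.0) | (0 | 0 | 0) ⊢ —a→ n5
  n5 = (0 + c.0) | (0 | 0 | 0) ⊢ —c→ n8
  n6 = 0 | (0 | 0 | c.0) ⊢ —c→ n8
  n7 = 0 ⊢ deadlocked
  n8 = 0 | (0 | 0 | 0) ⊢ deadlocked
Coarsest stable partition (strong bisimilarity classes):
  B0 = {m0, n0}
  B1 = {m1, n1}
  B2 = {m4, n4}
  B3 = {m5, m6, n5, n6}
  B4 = {m7, m8, n7, n8}
  B5 = {m3, n3}
  B6 = {m2, n2}
m0 ∈ B0, n0 ∈ B0 → same block

bisimilar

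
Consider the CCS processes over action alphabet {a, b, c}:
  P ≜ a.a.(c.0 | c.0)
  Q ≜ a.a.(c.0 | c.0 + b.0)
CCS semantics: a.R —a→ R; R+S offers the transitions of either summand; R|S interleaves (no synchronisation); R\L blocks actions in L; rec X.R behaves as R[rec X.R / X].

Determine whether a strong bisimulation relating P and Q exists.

P ≁ Q

LTS(P): 6 reachable states
  u0 = a.a.(c.0 | c.0) | -a-> u1
  u1 = a.(c.0 | c.0) | -a-> u2
  u2 = c.0 | c.0 | -c-> u3, -c-> u4
  u3 = 0 | c.0 | -c-> u5
  u4 = c.0 | 0 | -c-> u5
  u5 = 0 | 0 | (no moves)
LTS(Q): 7 reachable states
  v0 = a.a.(c.0 | c.0 + b.0) | -a-> v1
  v1 = a.(c.0 | c.0 + b.0) | -a-> v2
  v2 = c.0 | c.0 + b.0 | -b-> v3, -c-> v4, -c-> v5
  v3 = 0 | (no moves)
  v4 = 0 | c.0 | -c-> v6
  v5 = c.0 | 0 | -c-> v6
  v6 = 0 | 0 | (no moves)
Partition-refinement fixed point:
  B0 = {u0}
  B1 = {u1}
  B2 = {u2}
  B3 = {u3, u4, v4, v5}
  B4 = {u5, v3, v6}
  B5 = {v0}
  B6 = {v1}
  B7 = {v2}
u0 ∈ B0, v0 ∈ B5 → different blocks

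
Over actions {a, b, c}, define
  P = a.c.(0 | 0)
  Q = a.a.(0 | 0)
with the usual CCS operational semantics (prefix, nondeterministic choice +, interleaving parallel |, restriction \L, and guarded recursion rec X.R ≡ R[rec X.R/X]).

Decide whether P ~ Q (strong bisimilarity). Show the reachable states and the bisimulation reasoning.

P ≁ Q

P's transition system — 3 states:
  m0 = a.c.(0 | 0) :: --a--▸ m1
  m1 = c.(0 | 0) :: --c--▸ m2
  m2 = 0 | 0 :: stopped
Q's transition system — 3 states:
  n0 = a.a.(0 | 0) :: --a--▸ n1
  n1 = a.(0 | 0) :: --a--▸ n2
  n2 = 0 | 0 :: stopped
Partition-refinement fixed point:
  B0 = {m0}
  B1 = {m1}
  B2 = {m2, n2}
  B3 = {n0}
  B4 = {n1}
m0 ∈ B0, n0 ∈ B3 → different blocks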